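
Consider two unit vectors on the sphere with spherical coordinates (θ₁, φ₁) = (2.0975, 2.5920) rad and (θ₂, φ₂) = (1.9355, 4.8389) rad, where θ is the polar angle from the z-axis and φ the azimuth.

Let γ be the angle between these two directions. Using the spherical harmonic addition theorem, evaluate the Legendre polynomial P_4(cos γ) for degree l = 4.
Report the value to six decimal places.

0.025739

Summing Y*_{l m}(θ₁,φ₁)·Y_{l m}(θ₂,φ₂) over m ∈ [−4, 4]; prefactor 4π/(2·4+1) = 1.396263:
  m=-4: Y*=(-0.145116, -0.200048)  Y=(0.294851, -0.163400)  product (-0.075476, -0.035273)
  m=-3: Y*=(-0.031666, -0.405241)  Y=(0.134863, 0.338112)  product (0.132746, -0.065359)
  m=-2: Y*=(0.087324, -0.171226)  Y=(0.030951, -0.008003)  product (0.001332, -0.005998)
  m=-1: Y*=(-0.215830, 0.132206)  Y=(0.041958, 0.329881)  product (-0.052668, -0.065651)
  m=+0: Y*=(-0.248164, -0.000000)  Y=(-0.026449, 0.000000)  product (0.006564, 0.000000)
  m=+1: Y*=(0.215830, 0.132206)  Y=(-0.041958, 0.329881)  product (-0.052668, 0.065651)
  m=+2: Y*=(0.087324, 0.171226)  Y=(0.030951, 0.008003)  product (0.001332, 0.005998)
  m=+3: Y*=(0.031666, -0.405241)  Y=(-0.134863, 0.338112)  product (0.132746, 0.065359)
  m=+4: Y*=(-0.145116, 0.200048)  Y=(0.294851, 0.163400)  product (-0.075476, 0.035273)
Accumulated sum (0.018434, 0.000000); after 4π/(2l+1) scaling, (0.025739, 0.000000) ⇒ P_4 = 0.025739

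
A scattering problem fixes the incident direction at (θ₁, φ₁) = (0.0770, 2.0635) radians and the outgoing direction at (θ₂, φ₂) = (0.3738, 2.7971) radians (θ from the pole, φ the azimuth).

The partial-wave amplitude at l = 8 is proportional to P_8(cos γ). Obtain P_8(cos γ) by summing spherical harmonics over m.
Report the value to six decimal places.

Summing Y*_{l m}(θ₁,φ₁)·Y_{l m}(θ₂,φ₂) over m ∈ [−8, 8]; prefactor 4π/(2·8+1) = 0.739198:
  m=-8: (-0.000000, -0.000000) × (-0.000151, 0.000061) = (0.000000, 0.000000)  (running Σ = (0.000000, 0.000000))
  m=-7: (-0.000000, 0.000000) × (0.001238, -0.001108) = (0.000000, 0.000000)  (running Σ = (0.000000, 0.000000))
  m=-6: (0.000001, -0.000000) × (-0.005098, 0.009417) = (-0.000000, 0.000000)  (running Σ = (-0.000000, 0.000000))
  m=-5: (-0.000016, -0.000020) × (0.007425, -0.048581) = (-0.000001, 0.000001)  (running Σ = (-0.000001, 0.000001))
  m=-4: (-0.000182, 0.000430) × (0.031452, 0.161086) = (-0.000075, -0.000016)  (running Σ = (-0.000076, -0.000015))
  m=-3: (0.006194, -0.000576) × (-0.197776, -0.331956) = (-0.001416, -0.001942)  (running Σ = (-0.001492, -0.001957))
  m=-2: (-0.032658, -0.049265) × (0.440806, 0.363062) = (0.003491, -0.033573)  (running Σ = (0.001998, -0.035531))
  m=-1: (-0.170391, 0.317381) × (-0.302009, -0.108361) = (0.085851, -0.077388)  (running Σ = (0.087850, -0.112919))
  m=0: (1.042221, -0.000000) × (-0.370277, 0.000000) = (-0.385910, 0.000000)  (running Σ = (-0.298061, -0.112919))
  m=1: (0.170391, 0.317381) × (0.302009, -0.108361) = (0.085851, 0.077388)  (running Σ = (-0.212210, -0.035531))
  m=2: (-0.032658, 0.049265) × (0.440806, -0.363062) = (0.003491, 0.033573)  (running Σ = (-0.208719, -0.001957))
  m=3: (-0.006194, -0.000576) × (0.197776, -0.331956) = (-0.001416, 0.001942)  (running Σ = (-0.210135, -0.000015))
  m=4: (-0.000182, -0.000430) × (0.031452, -0.161086) = (-0.000075, 0.000016)  (running Σ = (-0.210210, 0.000001))
  m=5: (0.000016, -0.000020) × (-0.007425, -0.048581) = (-0.000001, -0.000001)  (running Σ = (-0.210211, 0.000000))
  m=6: (0.000001, 0.000000) × (-0.005098, -0.009417) = (-0.000000, -0.000000)  (running Σ = (-0.210211, 0.000000))
  m=7: (0.000000, 0.000000) × (-0.001238, -0.001108) = (0.000000, -0.000000)  (running Σ = (-0.210211, 0.000000))
  m=8: (-0.000000, 0.000000) × (-0.000151, -0.000061) = (0.000000, -0.000000)  (running Σ = (-0.210211, -0.000000))
Total Σ_m = (-0.210211, -0.000000). Multiply by 0.739198: (-0.155388, -0.000000). P_8(cos γ) = -0.155388

-0.155388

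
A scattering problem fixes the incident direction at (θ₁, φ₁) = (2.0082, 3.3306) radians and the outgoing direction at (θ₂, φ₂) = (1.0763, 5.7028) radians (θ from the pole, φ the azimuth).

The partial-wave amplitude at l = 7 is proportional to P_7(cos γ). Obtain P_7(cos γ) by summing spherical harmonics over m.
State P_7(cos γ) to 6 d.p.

Expand P_7 via completeness: Σ_{m} conj(Y_{7,m}) at Ω₁ times Y_{7,m} at Ω₂ —
  m=-7: -0.061371-0.242631i × -0.123827-0.162990i = -0.031947+0.040047i  (running Σ = -0.031947+0.040047i)
  m=-6: -0.185226-0.396784i × -0.389211-0.137993i = +0.017339+0.179993i  (running Σ = -0.014609+0.220040i)
  m=-5: -0.174681-0.241726i × -0.363104+0.088729i = +0.084875+0.072272i  (running Σ = +0.070267+0.292312i)
  m=-4: +0.101642+0.095841i × +0.010262-0.010999i = +0.002097-0.000134i  (running Σ = +0.072364+0.292178i)
  m=-3: +0.294005+0.187215i × +0.058979-0.342850i = +0.081527-0.089758i  (running Σ = +0.153891+0.202420i)
  m=-2: +0.006735+0.002675i × -0.057821-0.133026i = -0.000034-0.001051i  (running Σ = +0.153857+0.201370i)
  m=-1: -0.327609-0.062669i × +0.244338+0.160217i = -0.070007-0.067801i  (running Σ = +0.083850+0.133569i)
  m=0: -0.048802-0.000000i × +0.184539+0.000000i = -0.009006-0.000000i  (running Σ = +0.074845+0.133569i)
  m=1: +0.327609-0.062669i × -0.244338+0.160217i = -0.070007+0.067801i  (running Σ = +0.004838+0.201370i)
  m=2: +0.006735-0.002675i × -0.057821+0.133026i = -0.000034+0.001051i  (running Σ = +0.004804+0.202420i)
  m=3: -0.294005+0.187215i × -0.058979-0.342850i = +0.081527+0.089758i  (running Σ = +0.086331+0.292178i)
  m=4: +0.101642-0.095841i × +0.010262+0.010999i = +0.002097+0.000134i  (running Σ = +0.088428+0.292312i)
  m=5: +0.174681-0.241726i × +0.363104+0.088729i = +0.084875-0.072272i  (running Σ = +0.173304+0.220040i)
  m=6: -0.185226+0.396784i × -0.389211+0.137993i = +0.017339-0.179993i  (running Σ = +0.190642+0.040047i)
  m=7: +0.061371-0.242631i × +0.123827-0.162990i = -0.031947-0.040047i  (running Σ = +0.158695-0.000000i)
Total Σ_m = +0.158695-0.000000i. Multiply by 0.837758: +0.132948-0.000000i. P_7(cos γ) = 0.132948

0.132948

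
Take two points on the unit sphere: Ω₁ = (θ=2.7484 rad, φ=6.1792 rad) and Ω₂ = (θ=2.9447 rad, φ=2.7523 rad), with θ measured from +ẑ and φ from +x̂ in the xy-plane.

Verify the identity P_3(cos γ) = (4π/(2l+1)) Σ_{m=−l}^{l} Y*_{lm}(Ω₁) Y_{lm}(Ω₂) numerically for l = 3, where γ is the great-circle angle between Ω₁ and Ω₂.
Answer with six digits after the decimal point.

Term-by-term m-sum for l=3 (normalisation 4π/7 = 1.795196):
  m=-3: (0.022333, -0.007202) × (-0.001225, -0.002873) = (-0.000048, -0.000055)  (running Σ = (-0.000048, -0.000055))
  m=-2: (-0.135589, 0.028612) × (-0.027305, -0.026935) = (0.004473, 0.002871)  (running Σ = (0.004425, 0.002815))
  m=-1: (0.402224, -0.041977) × (-0.222773, -0.091388) = (-0.093441, -0.027407)  (running Σ = (-0.089016, -0.024592))
  m=0: (-0.436397, -0.000000) × (-0.661908, 0.000000) = (0.288854, 0.000000)  (running Σ = (0.199839, -0.024592))
  m=1: (-0.402224, -0.041977) × (0.222773, -0.091388) = (-0.093441, 0.027407)  (running Σ = (0.106398, 0.002815))
  m=2: (-0.135589, -0.028612) × (-0.027305, 0.026935) = (0.004473, -0.002871)  (running Σ = (0.110871, -0.000055))
  m=3: (-0.022333, -0.007202) × (0.001225, -0.002873) = (-0.000048, 0.000055)  (running Σ = (0.110823, -0.000000))
Accumulated sum (0.110823, -0.000000); after 4π/(2l+1) scaling, (0.198948, -0.000000) ⇒ P_3 = 0.198948

0.198948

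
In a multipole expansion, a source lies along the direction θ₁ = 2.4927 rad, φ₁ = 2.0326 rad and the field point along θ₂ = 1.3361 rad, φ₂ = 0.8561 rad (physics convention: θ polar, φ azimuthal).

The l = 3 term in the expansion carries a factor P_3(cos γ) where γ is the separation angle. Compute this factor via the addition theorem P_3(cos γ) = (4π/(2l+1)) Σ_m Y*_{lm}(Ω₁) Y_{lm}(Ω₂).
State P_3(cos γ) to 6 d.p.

-0.060586

Addition theorem: P_3(cos γ) = (4π/7) Σ_m Y*_{lm}(Ω₁) Y_{lm}(Ω₂), m = −3…3:
  m=-3: Y*=(0.090496, -0.016972)  Y=(-0.322473, -0.208196)  product (-0.032716, -0.013368)
  m=-2: Y*=(0.179291, 0.237227)  Y=(-0.031683, -0.222564)  product (0.047118, -0.047420)
  m=-1: Y*=(-0.189185, 0.380120)  Y=(-0.150300, 0.173212)  product (-0.037407, -0.089901)
  m=+0: Y*=(-0.051759, -0.000000)  Y=(-0.236879, 0.000000)  product (0.012261, 0.000000)
  m=+1: Y*=(0.189185, 0.380120)  Y=(0.150300, 0.173212)  product (-0.037407, 0.089901)
  m=+2: Y*=(0.179291, -0.237227)  Y=(-0.031683, 0.222564)  product (0.047118, 0.047420)
  m=+3: Y*=(-0.090496, -0.016972)  Y=(0.322473, -0.208196)  product (-0.032716, 0.013368)
Accumulated sum (-0.033749, 0.000000); after 4π/(2l+1) scaling, (-0.060586, 0.000000) ⇒ P_3 = -0.060586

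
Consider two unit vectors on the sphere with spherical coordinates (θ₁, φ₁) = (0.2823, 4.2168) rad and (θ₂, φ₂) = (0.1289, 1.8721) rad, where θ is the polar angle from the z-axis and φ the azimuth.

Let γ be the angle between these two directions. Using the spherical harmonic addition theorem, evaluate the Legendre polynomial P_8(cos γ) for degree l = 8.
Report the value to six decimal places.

-0.339348

Addition theorem: P_8(cos γ) = (4π/17) Σ_m Y*_{lm}(Ω₁) Y_{lm}(Ω₂), m = −8…8:
  term(m=-8) = +0.000000-0.000000i   from Y*(Ω₁)=-0.000013+0.000014i, Y(Ω₂)=-0.000000-0.000000i
  term(m=-7) = -0.000000-0.000000i   from Y*(Ω₁)=-0.000083-0.000244i, Y(Ω₂)=+0.000001-0.000001i
  term(m=-6) = +0.000000+0.000000i   from Y*(Ω₁)=+0.002226+0.000378i, Y(Ω₂)=+0.000005+0.000023i
  term(m=-5) = +0.000003-0.000004i   from Y*(Ω₁)=-0.008744+0.011182i, Y(Ω₂)=-0.000332-0.000021i
  term(m=-4) = -0.000233+0.000011i   from Y*(Ω₁)=-0.026338-0.060342i, Y(Ω₂)=+0.001265-0.003304i
  term(m=-3) = +0.004508+0.004208i   from Y*(Ω₁)=+0.220445+0.018568i, Y(Ω₂)=+0.021904+0.017242i
  term(m=-2) = -0.001789-0.077793i   from Y*(Ω₁)=-0.274146+0.418784i, Y(Ω₂)=-0.128078+0.088114i
  term(m=-1) = -0.233021+0.238441i   from Y*(Ω₁)=-0.290197-0.536817i, Y(Ω₂)=-0.162135-0.521728i
  term(m=+0) = +0.001987+0.000000i   from Y*(Ω₁)=+0.002365-0.000000i, Y(Ω₂)=+0.840194+0.000000i
  term(m=+1) = -0.233021-0.238441i   from Y*(Ω₁)=+0.290197-0.536817i, Y(Ω₂)=+0.162135-0.521728i
  term(m=+2) = -0.001789+0.077793i   from Y*(Ω₁)=-0.274146-0.418784i, Y(Ω₂)=-0.128078-0.088114i
  term(m=+3) = +0.004508-0.004208i   from Y*(Ω₁)=-0.220445+0.018568i, Y(Ω₂)=-0.021904+0.017242i
  term(m=+4) = -0.000233-0.000011i   from Y*(Ω₁)=-0.026338+0.060342i, Y(Ω₂)=+0.001265+0.003304i
  term(m=+5) = +0.000003+0.000004i   from Y*(Ω₁)=+0.008744+0.011182i, Y(Ω₂)=+0.000332-0.000021i
  term(m=+6) = +0.000000-0.000000i   from Y*(Ω₁)=+0.002226-0.000378i, Y(Ω₂)=+0.000005-0.000023i
  term(m=+7) = -0.000000+0.000000i   from Y*(Ω₁)=+0.000083-0.000244i, Y(Ω₂)=-0.000001-0.000001i
  term(m=+8) = +0.000000+0.000000i   from Y*(Ω₁)=-0.000013-0.000014i, Y(Ω₂)=-0.000000+0.000000i
Accumulated sum -0.459075-0.000000i; after 4π/(2l+1) scaling, -0.339348-0.000000i ⇒ P_8 = -0.339348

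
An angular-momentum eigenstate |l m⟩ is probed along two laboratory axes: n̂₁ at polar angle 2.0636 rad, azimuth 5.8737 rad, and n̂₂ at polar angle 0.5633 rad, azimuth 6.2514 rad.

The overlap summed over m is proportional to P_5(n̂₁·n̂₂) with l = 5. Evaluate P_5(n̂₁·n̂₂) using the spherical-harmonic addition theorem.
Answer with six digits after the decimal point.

Term-by-term m-sum for l=5 (normalisation 4π/11 = 1.142397):
  term(m=-5) = -0.001551-0.004715i   from Y*(Ω₁)=-0.113021-0.218890i, Y(Ω₂)=+0.019896+0.003189i
  term(m=-4) = -0.002531+0.042129i   from Y*(Ω₁)=+0.028067+0.417384i, Y(Ω₂)=+0.100076+0.012793i
  term(m=-3) = +0.029111-0.062206i   from Y*(Ω₁)=+0.080556-0.226044i, Y(Ω₂)=+0.284908+0.027250i
  term(m=-2) = +0.069608-0.065552i   from Y*(Ω₁)=+0.139640-0.149346i, Y(Ω₂)=+0.466710+0.029709i
  term(m=-1) = -0.083614+0.033174i   from Y*(Ω₁)=-0.279935+0.121497i, Y(Ω₂)=+0.294624+0.009368i
  term(m=+0) = +0.038741+0.000000i   from Y*(Ω₁)=-0.137689-0.000000i, Y(Ω₂)=-0.281368+0.000000i
  term(m=+1) = -0.083614-0.033174i   from Y*(Ω₁)=+0.279935+0.121497i, Y(Ω₂)=-0.294624+0.009368i
  term(m=+2) = +0.069608+0.065552i   from Y*(Ω₁)=+0.139640+0.149346i, Y(Ω₂)=+0.466710-0.029709i
  term(m=+3) = +0.029111+0.062206i   from Y*(Ω₁)=-0.080556-0.226044i, Y(Ω₂)=-0.284908+0.027250i
  term(m=+4) = -0.002531-0.042129i   from Y*(Ω₁)=+0.028067-0.417384i, Y(Ω₂)=+0.100076-0.012793i
  term(m=+5) = -0.001551+0.004715i   from Y*(Ω₁)=+0.113021-0.218890i, Y(Ω₂)=-0.019896+0.003189i
Accumulated sum +0.060789-0.000000i; after 4π/(2l+1) scaling, +0.069445-0.000000i ⇒ P_5 = 0.069445

0.069445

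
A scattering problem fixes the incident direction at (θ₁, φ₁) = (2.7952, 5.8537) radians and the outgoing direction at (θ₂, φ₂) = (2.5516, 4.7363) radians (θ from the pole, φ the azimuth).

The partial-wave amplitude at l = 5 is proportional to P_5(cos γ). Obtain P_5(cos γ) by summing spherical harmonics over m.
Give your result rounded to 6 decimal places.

Addition theorem: P_5(cos γ) = (4π/11) Σ_m Y*_{lm}(Ω₁) Y_{lm}(Ω₂), m = −5…5:
  m=-5: Y*=-0.001141-0.001755i  Y=+0.002951+0.024563i  product +0.000040-0.000033i
  m=-4: Y*=+0.002689+0.018144i  Y=-0.116314+0.011159i  product -0.000515-0.002080i
  m=-3: Y*=+0.026261-0.090527i  Y=-0.022264-0.309836i  product -0.028633-0.006121i
  m=-2: Y*=-0.198546+0.230143i  Y=+0.466493-0.022326i  product -0.087482+0.111793i
  m=-1: Y*=+0.499411-0.228730i  Y=+0.005731+0.239621i  product +0.057670+0.118359i
  m=+0: Y*=-0.262049-0.000000i  Y=+0.320472+0.000000i  product -0.083979-0.000000i
  m=+1: Y*=-0.499411-0.228730i  Y=-0.005731+0.239621i  product +0.057670-0.118359i
  m=+2: Y*=-0.198546-0.230143i  Y=+0.466493+0.022326i  product -0.087482-0.111793i
  m=+3: Y*=-0.026261-0.090527i  Y=+0.022264-0.309836i  product -0.028633+0.006121i
  m=+4: Y*=+0.002689-0.018144i  Y=-0.116314-0.011159i  product -0.000515+0.002080i
  m=+5: Y*=+0.001141-0.001755i  Y=-0.002951+0.024563i  product +0.000040+0.000033i
Σ over m = -0.201821+0.000000i; ×(4π/11) → -0.230560+0.000000i. Real part: -0.230560

-0.230560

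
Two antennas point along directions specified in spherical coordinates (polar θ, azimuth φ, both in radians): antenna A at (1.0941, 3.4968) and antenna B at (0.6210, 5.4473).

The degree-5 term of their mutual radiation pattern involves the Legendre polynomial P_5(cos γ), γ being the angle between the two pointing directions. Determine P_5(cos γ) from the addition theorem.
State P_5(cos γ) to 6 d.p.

Summing Y*_{l m}(θ₁,φ₁)·Y_{l m}(θ₂,φ₂) over m ∈ [−5, 5]; prefactor 4π/(2·5+1) = 1.142397:
  m=-5: (0.052381, -0.251626) × (-0.015726, -0.026659) = (-0.007532, 0.002561)  (running Σ = (-0.007532, 0.002561))
  m=-4: (0.062710, 0.415018) × (-0.134034, -0.027442) = (0.002984, -0.057347)  (running Σ = (-0.004548, -0.054787))
  m=-3: (-0.105091, -0.190024) × (-0.271947, 0.199925) = (0.066570, 0.030666)  (running Σ = (0.062021, -0.024120))
  m=-2: (-0.171446, -0.147486) × (-0.046303, 0.456999) = (0.075339, -0.071521)  (running Σ = (0.137361, -0.095642))
  m=-1: (0.271264, 0.100623) × (0.115904, 0.128241) = (0.018537, 0.046450)  (running Σ = (0.155897, -0.049192))
  m=0: (0.163928, -0.000000) × (-0.355537, 0.000000) = (-0.058282, 0.000000)  (running Σ = (0.097615, -0.049192))
  m=1: (-0.271264, 0.100623) × (-0.115904, 0.128241) = (0.018537, -0.046450)  (running Σ = (0.116152, -0.095642))
  m=2: (-0.171446, 0.147486) × (-0.046303, -0.456999) = (0.075339, 0.071521)  (running Σ = (0.191491, -0.024120))
  m=3: (0.105091, -0.190024) × (0.271947, 0.199925) = (0.066570, -0.030666)  (running Σ = (0.258061, -0.054787))
  m=4: (0.062710, -0.415018) × (-0.134034, 0.027442) = (0.002984, 0.057347)  (running Σ = (0.261044, 0.002561))
  m=5: (-0.052381, -0.251626) × (0.015726, -0.026659) = (-0.007532, -0.002561)  (running Σ = (0.253512, -0.000000))
Accumulated sum (0.253512, -0.000000); after 4π/(2l+1) scaling, (0.289612, -0.000000) ⇒ P_5 = 0.289612

0.289612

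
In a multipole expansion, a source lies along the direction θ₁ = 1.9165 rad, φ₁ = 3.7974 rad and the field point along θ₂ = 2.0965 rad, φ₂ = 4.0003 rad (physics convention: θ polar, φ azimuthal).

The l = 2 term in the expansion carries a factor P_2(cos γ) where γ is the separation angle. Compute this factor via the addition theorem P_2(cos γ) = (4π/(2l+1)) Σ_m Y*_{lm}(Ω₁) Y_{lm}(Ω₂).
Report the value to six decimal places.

Summing Y*_{l m}(θ₁,φ₁)·Y_{l m}(θ₂,φ₂) over m ∈ [−2, 2]; prefactor 4π/(2·2+1) = 2.513274:
  m=-2: Y*=+0.087631+0.330500i  Y=-0.042221-0.285900i  product +0.090790-0.039008i
  m=-1: Y*=+0.195204+0.150192i  Y=+0.219112-0.253847i  product +0.080897-0.016643i
  m=+0: Y*=-0.206747-0.000000i  Y=-0.077121+0.000000i  product +0.015945+0.000000i
  m=+1: Y*=-0.195204+0.150192i  Y=-0.219112-0.253847i  product +0.080897+0.016643i
  m=+2: Y*=+0.087631-0.330500i  Y=-0.042221+0.285900i  product +0.090790+0.039008i
Total Σ_m = +0.359319+0.000000i. Multiply by 2.513274: +0.903068+0.000000i. P_2(cos γ) = 0.903068

0.903068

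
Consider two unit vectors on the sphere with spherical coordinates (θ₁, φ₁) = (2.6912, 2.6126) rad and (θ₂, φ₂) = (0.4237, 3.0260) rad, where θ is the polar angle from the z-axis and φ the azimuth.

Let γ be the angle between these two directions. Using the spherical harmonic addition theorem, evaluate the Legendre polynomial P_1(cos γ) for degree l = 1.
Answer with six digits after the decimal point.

-0.656770

Term-by-term m-sum for l=1 (normalisation 4π/3 = 4.188790):
  [-1]  conj(Y_{1,-1})(Ω₁) = (-0.129843, 0.075902) ; Y_{1,-1}(Ω₂) = (-0.141097, -0.016383) ; Δ = (0.019564, -0.008582)
  [+0]  conj(Y_{1,0})(Ω₁) = (-0.439877, -0.000000) ; Y_{1,0}(Ω₂) = (0.445397, 0.000000) ; Δ = (-0.195920, -0.000000)
  [+1]  conj(Y_{1,1})(Ω₁) = (0.129843, 0.075902) ; Y_{1,1}(Ω₂) = (0.141097, -0.016383) ; Δ = (0.019564, 0.008582)
Accumulated sum (-0.156792, 0.000000); after 4π/(2l+1) scaling, (-0.656770, 0.000000) ⇒ P_1 = -0.656770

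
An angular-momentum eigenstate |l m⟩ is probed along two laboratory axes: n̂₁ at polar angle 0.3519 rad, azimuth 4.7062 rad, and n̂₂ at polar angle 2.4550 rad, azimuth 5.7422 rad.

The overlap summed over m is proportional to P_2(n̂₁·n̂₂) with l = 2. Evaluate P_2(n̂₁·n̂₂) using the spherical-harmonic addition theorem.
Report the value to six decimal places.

Expand P_2 via completeness: Σ_{m} conj(Y_{2,m}) at Ω₁ times Y_{2,m} at Ω₂ —
  term(m=-2) = (-0.003423, -0.006247)   from Y*(Ω₁)=(-0.045888, 0.000568), Y(Ω₂)=(0.072889, 0.137041)
  term(m=-1) = (-0.048253, 0.081457)   from Y*(Ω₁)=(-0.001547, -0.249961), Y(Ω₂)=(-0.324671, -0.195052)
  term(m=+0) = (0.129892, 0.000000)   from Y*(Ω₁)=(0.518372, -0.000000), Y(Ω₂)=(0.250576, 0.000000)
  term(m=+1) = (-0.048253, -0.081457)   from Y*(Ω₁)=(0.001547, -0.249961), Y(Ω₂)=(0.324671, -0.195052)
  term(m=+2) = (-0.003423, 0.006247)   from Y*(Ω₁)=(-0.045888, -0.000568), Y(Ω₂)=(0.072889, -0.137041)
Total Σ_m = (0.026540, 0.000000). Multiply by 2.513274: (0.066702, 0.000000). P_2(cos γ) = 0.066702

0.066702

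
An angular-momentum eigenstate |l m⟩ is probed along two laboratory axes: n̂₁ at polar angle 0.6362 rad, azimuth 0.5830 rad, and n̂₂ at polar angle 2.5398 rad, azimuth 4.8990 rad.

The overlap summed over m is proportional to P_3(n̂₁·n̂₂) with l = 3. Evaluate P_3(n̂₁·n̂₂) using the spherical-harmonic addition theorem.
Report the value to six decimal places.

-0.056920

Expand P_3 via completeness: Σ_{m} conj(Y_{3,m}) at Ω₁ times Y_{3,m} at Ω₂ —
  m=-3: Y*=-0.01551 + 0.08612j  Y=-0.04020 - 0.06414j  product 0.00615 - 0.00247j
  m=-2: Y*=0.11428 + 0.26673j  Y=0.25141 - 0.09845j  product 0.05499 + 0.05581j
  m=-1: Y*=0.35826 + 0.23626j  Y=0.08138 + 0.43104j  product -0.07268 + 0.17365j
  m=+0: Y*=0.07053 + 0.00000j  Y=-0.12229 + 0.00000j  product -0.00863 + 0.00000j
  m=+1: Y*=-0.35826 + 0.23626j  Y=-0.08138 + 0.43104j  product -0.07268 - 0.17365j
  m=+2: Y*=0.11428 - 0.26673j  Y=0.25141 + 0.09845j  product 0.05499 - 0.05581j
  m=+3: Y*=0.01551 + 0.08612j  Y=0.04020 - 0.06414j  product 0.00615 + 0.00247j
Σ over m = -0.03171 + 0.00000j; ×(4π/7) → -0.05692 + 0.00000j. Real part: -0.056920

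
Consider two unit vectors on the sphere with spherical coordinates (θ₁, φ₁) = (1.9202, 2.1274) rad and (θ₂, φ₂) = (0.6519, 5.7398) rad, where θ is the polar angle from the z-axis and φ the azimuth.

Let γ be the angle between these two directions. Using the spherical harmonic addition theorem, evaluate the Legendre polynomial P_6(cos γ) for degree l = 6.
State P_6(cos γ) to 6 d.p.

Term-by-term m-sum for l=6 (normalisation 4π/13 = 0.966644):
  term(m=-6) = (-0.007609, -0.002494)   from Y*(Ω₁)=(0.325871, 0.065389), Y(Ω₂)=(-0.023922, -0.002853)
  term(m=-5) = (-0.032365, -0.032505)   from Y*(Ω₁)=(0.147218, 0.392817), Y(Ω₂)=(-0.099634, 0.045053)
  term(m=-4) = (-0.007109, -0.022008)   from Y*(Ω₁)=(-0.049015, 0.063730), Y(Ω₂)=(-0.163080, 0.236974)
  term(m=-3) = (-0.022802, 0.142772)   from Y*(Ω₁)=(0.314901, 0.031282), Y(Ω₂)=(-0.027105, 0.456080)
  term(m=-2) = (-0.037314, 0.051266)   from Y*(Ω₁)=(0.083362, 0.169280), Y(Ω₂)=(0.156373, 0.297435)
  term(m=-1) = (-0.035457, 0.018047)   from Y*(Ω₁)=(0.135632, -0.217978), Y(Ω₂)=(-0.132650, -0.080126)
  term(m=+0) = (-0.083203, 0.000000)   from Y*(Ω₁)=(0.213013, -0.000000), Y(Ω₂)=(-0.390601, 0.000000)
  term(m=+1) = (-0.035457, -0.018047)   from Y*(Ω₁)=(-0.135632, -0.217978), Y(Ω₂)=(0.132650, -0.080126)
  term(m=+2) = (-0.037314, -0.051266)   from Y*(Ω₁)=(0.083362, -0.169280), Y(Ω₂)=(0.156373, -0.297435)
  term(m=+3) = (-0.022802, -0.142772)   from Y*(Ω₁)=(-0.314901, 0.031282), Y(Ω₂)=(0.027105, 0.456080)
  term(m=+4) = (-0.007109, 0.022008)   from Y*(Ω₁)=(-0.049015, -0.063730), Y(Ω₂)=(-0.163080, -0.236974)
  term(m=+5) = (-0.032365, 0.032505)   from Y*(Ω₁)=(-0.147218, 0.392817), Y(Ω₂)=(0.099634, 0.045053)
  term(m=+6) = (-0.007609, 0.002494)   from Y*(Ω₁)=(0.325871, -0.065389), Y(Ω₂)=(-0.023922, 0.002853)
Σ over m = (-0.368517, 0.000000); ×(4π/13) → (-0.356225, 0.000000). Real part: -0.356225

-0.356225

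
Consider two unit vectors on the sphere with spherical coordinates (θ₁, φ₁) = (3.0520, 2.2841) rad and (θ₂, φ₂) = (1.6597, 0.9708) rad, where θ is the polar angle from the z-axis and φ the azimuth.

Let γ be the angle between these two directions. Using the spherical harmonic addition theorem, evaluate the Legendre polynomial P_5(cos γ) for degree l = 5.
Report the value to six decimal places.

Addition theorem: P_5(cos γ) = (4π/11) Σ_m Y*_{lm}(Ω₁) Y_{lm}(Ω₂), m = −5…5:
  term(m=-5) = (0.000001, 0.000000)   from Y*(Ω₁)=(0.000001, -0.000002), Y(Ω₂)=(0.064223, 0.450484)
  term(m=-4) = (0.000006, -0.000010)   from Y*(Ω₁)=(0.000090, -0.000027), Y(Ω₂)=(0.094582, -0.086641)
  term(m=-3) = (0.000435, 0.000447)   from Y*(Ω₁)=(0.001655, 0.001059), Y(Ω₂)=(0.309302, 0.072158)
  term(m=-2) = (0.003387, -0.001917)   from Y*(Ω₁)=(0.003837, 0.026424), Y(Ω₂)=(-0.052817, -0.135850)
  term(m=-1) = (0.016131, 0.061256)   from Y*(Ω₁)=(-0.145830, 0.168533), Y(Ω₂)=(0.160485, -0.234582)
  term(m=+0) = (0.132073, 0.000000)   from Y*(Ω₁)=(-0.880102, -0.000000), Y(Ω₂)=(-0.150065, 0.000000)
  term(m=+1) = (0.016131, -0.061256)   from Y*(Ω₁)=(0.145830, 0.168533), Y(Ω₂)=(-0.160485, -0.234582)
  term(m=+2) = (0.003387, 0.001917)   from Y*(Ω₁)=(0.003837, -0.026424), Y(Ω₂)=(-0.052817, 0.135850)
  term(m=+3) = (0.000435, -0.000447)   from Y*(Ω₁)=(-0.001655, 0.001059), Y(Ω₂)=(-0.309302, 0.072158)
  term(m=+4) = (0.000006, 0.000010)   from Y*(Ω₁)=(0.000090, 0.000027), Y(Ω₂)=(0.094582, 0.086641)
  term(m=+5) = (0.000001, -0.000000)   from Y*(Ω₁)=(-0.000001, -0.000002), Y(Ω₂)=(-0.064223, 0.450484)
Accumulated sum (0.171995, 0.000000); after 4π/(2l+1) scaling, (0.196487, 0.000000) ⇒ P_5 = 0.196487

0.196487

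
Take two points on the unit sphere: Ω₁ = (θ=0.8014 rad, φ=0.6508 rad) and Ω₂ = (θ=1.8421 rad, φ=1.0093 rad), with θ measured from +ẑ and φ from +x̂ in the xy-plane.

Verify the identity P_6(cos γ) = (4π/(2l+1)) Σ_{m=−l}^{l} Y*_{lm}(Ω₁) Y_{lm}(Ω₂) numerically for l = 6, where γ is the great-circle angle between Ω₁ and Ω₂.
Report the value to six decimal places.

0.331641

Expand P_6 via completeness: Σ_{m} conj(Y_{6,m}) at Ω₁ times Y_{6,m} at Ω₂ —
  m=-6: Y*=-0.047960-0.045878i  Y=+0.376355+0.087084i  product -0.014055-0.021443i
  m=-5: Y*=-0.221263-0.024977i  Y=-0.122065-0.351647i  product +0.018226+0.080855i
  m=-4: Y*=-0.352650+0.210619i  Y=+0.040348-0.050388i  product -0.003616+0.026267i
  m=-3: Y*=-0.145377+0.362290i  Y=-0.342758-0.039138i  product +0.064008-0.118488i
  m=-2: Y*=+0.000825+0.002991i  Y=+0.016035+0.033383i  product -0.000087+0.000076i
  m=-1: Y*=-0.293128-0.223207i  Y=-0.170793+0.271516i  product +0.110669-0.041467i
  m=+0: Y*=-0.113148-0.000000i  Y=+0.063678+0.000000i  product -0.007205-0.000000i
  m=+1: Y*=+0.293128-0.223207i  Y=+0.170793+0.271516i  product +0.110669+0.041467i
  m=+2: Y*=+0.000825-0.002991i  Y=+0.016035-0.033383i  product -0.000087-0.000076i
  m=+3: Y*=+0.145377+0.362290i  Y=+0.342758-0.039138i  product +0.064008+0.118488i
  m=+4: Y*=-0.352650-0.210619i  Y=+0.040348+0.050388i  product -0.003616-0.026267i
  m=+5: Y*=+0.221263-0.024977i  Y=+0.122065-0.351647i  product +0.018226-0.080855i
  m=+6: Y*=-0.047960+0.045878i  Y=+0.376355-0.087084i  product -0.014055+0.021443i
Total Σ_m = +0.343085+0.000000i. Multiply by 0.966644: +0.331641+0.000000i. P_6(cos γ) = 0.331641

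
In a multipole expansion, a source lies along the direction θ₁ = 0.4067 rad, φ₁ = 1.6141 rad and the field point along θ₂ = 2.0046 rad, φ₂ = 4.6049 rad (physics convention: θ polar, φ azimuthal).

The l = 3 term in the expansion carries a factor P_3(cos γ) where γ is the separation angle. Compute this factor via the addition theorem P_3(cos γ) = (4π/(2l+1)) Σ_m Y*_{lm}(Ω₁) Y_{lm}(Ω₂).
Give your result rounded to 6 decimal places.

0.094573

Addition theorem: P_3(cos γ) = (4π/7) Σ_m Y*_{lm}(Ω₁) Y_{lm}(Ω₂), m = −3…3:
  term(m=-3) = -0.007240-0.003519i   from Y*(Ω₁)=+0.003346-0.025609i, Y(Ω₂)=+0.098778-0.295628i
  term(m=-2) = -0.049603-0.015430i   from Y*(Ω₁)=-0.146329-0.012705i, Y(Ω₂)=+0.345532+0.075448i
  term(m=-1) = +0.013909+0.002113i   from Y*(Ω₁)=-0.017807+0.410962i, Y(Ω₂)=+0.003669-0.034005i
  term(m=+0) = +0.138549+0.000000i   from Y*(Ω₁)=+0.417309-0.000000i, Y(Ω₂)=+0.332005+0.000000i
  term(m=+1) = +0.013909-0.002113i   from Y*(Ω₁)=+0.017807+0.410962i, Y(Ω₂)=-0.003669-0.034005i
  term(m=+2) = -0.049603+0.015430i   from Y*(Ω₁)=-0.146329+0.012705i, Y(Ω₂)=+0.345532-0.075448i
  term(m=+3) = -0.007240+0.003519i   from Y*(Ω₁)=-0.003346-0.025609i, Y(Ω₂)=-0.098778-0.295628i
Σ over m = +0.052681+0.000000i; ×(4π/7) → +0.094573+0.000000i. Real part: 0.094573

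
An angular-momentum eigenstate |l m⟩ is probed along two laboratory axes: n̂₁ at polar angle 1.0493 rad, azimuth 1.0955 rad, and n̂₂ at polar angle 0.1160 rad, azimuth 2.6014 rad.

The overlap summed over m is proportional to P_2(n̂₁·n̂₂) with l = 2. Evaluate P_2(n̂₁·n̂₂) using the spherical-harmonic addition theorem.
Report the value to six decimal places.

-0.122990

Addition theorem: P_2(cos γ) = (4π/5) Σ_m Y*_{lm}(Ω₁) Y_{lm}(Ω₂), m = −2…2:
  m=-2: -0.168785+0.236323i × +0.002437+0.004565i = -0.001490-0.000194i  (running Σ = -0.001490-0.000194i)
  m=-1: +0.152706+0.296719i × -0.076168-0.045677i = +0.001922-0.029576i  (running Σ = +0.000432-0.029770i)
  m=0: -0.080569-0.000000i × +0.618108+0.000000i = -0.049800-0.000000i  (running Σ = -0.049368-0.029770i)
  m=1: -0.152706+0.296719i × +0.076168-0.045677i = +0.001922+0.029576i  (running Σ = -0.047446-0.000194i)
  m=2: -0.168785-0.236323i × +0.002437-0.004565i = -0.001490+0.000194i  (running Σ = -0.048936+0.000000i)
Σ over m = -0.048936+0.000000i; ×(4π/5) → -0.122990+0.000000i. Real part: -0.122990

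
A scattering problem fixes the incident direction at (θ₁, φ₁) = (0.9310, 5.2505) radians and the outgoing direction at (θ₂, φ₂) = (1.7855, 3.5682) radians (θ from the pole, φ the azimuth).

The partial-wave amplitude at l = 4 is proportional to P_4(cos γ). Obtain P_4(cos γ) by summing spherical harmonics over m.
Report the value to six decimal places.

0.211841

Addition theorem: P_4(cos γ) = (4π/9) Σ_m Y*_{lm}(Ω₁) Y_{lm}(Ω₂), m = −4…4:
  [-4]  conj(Y_{4,-4})(Ω₁) = (-0.100694, 0.153141) ; Y_{4,-4}(Ω₂) = (-0.054529, -0.399565) ; Δ = (0.066680, 0.031883)
  [-3]  conj(Y_{4,-3})(Ω₁) = (-0.385436, -0.016791) ; Y_{4,-3}(Ω₂) = (0.071356, -0.238273) ; Δ = (-0.031504, 0.090641)
  [-2]  conj(Y_{4,-2})(Ω₁) = (-0.152781, -0.283307) ; Y_{4,-2}(Ω₂) = (-0.143261, 0.164140) ; Δ = (0.068390, 0.015509)
  [-1]  conj(Y_{4,-1})(Ω₁) = (-0.058630, 0.098229) ; Y_{4,-1}(Ω₂) = (-0.240475, 0.109301) ; Δ = (0.003362, -0.030030)
  [+0]  conj(Y_{4,0})(Ω₁) = (-0.343433, -0.000000) ; Y_{4,0}(Ω₂) = (0.180926, 0.000000) ; Δ = (-0.062136, -0.000000)
  [+1]  conj(Y_{4,1})(Ω₁) = (0.058630, 0.098229) ; Y_{4,1}(Ω₂) = (0.240475, 0.109301) ; Δ = (0.003362, 0.030030)
  [+2]  conj(Y_{4,2})(Ω₁) = (-0.152781, 0.283307) ; Y_{4,2}(Ω₂) = (-0.143261, -0.164140) ; Δ = (0.068390, -0.015509)
  [+3]  conj(Y_{4,3})(Ω₁) = (0.385436, -0.016791) ; Y_{4,3}(Ω₂) = (-0.071356, -0.238273) ; Δ = (-0.031504, -0.090641)
  [+4]  conj(Y_{4,4})(Ω₁) = (-0.100694, -0.153141) ; Y_{4,4}(Ω₂) = (-0.054529, 0.399565) ; Δ = (0.066680, -0.031883)
Total Σ_m = (0.151720, 0.000000). Multiply by 1.396263: (0.211841, 0.000000). P_4(cos γ) = 0.211841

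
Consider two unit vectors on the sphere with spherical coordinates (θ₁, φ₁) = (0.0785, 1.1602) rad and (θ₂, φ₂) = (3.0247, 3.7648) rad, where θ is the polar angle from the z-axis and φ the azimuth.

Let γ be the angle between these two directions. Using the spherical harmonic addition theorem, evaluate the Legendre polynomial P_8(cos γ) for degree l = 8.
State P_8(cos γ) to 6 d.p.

0.928411

Expand P_8 via completeness: Σ_{m} conj(Y_{8,m}) at Ω₁ times Y_{8,m} at Ω₂ —
  m=-8: Y*=-0.00000 + 0.00000j  Y=0.00000 + 0.00000j  product -0.00000 - 0.00000j
  m=-7: Y*=-0.00000 + 0.00000j  Y=-0.00000 + 0.00000j  product -0.00000 - 0.00000j
  m=-6: Y*=0.00000 + 0.00000j  Y=-0.00001 + 0.00001j  product -0.00000 - 0.00000j
  m=-5: Y*=0.00003 - 0.00001j  Y=-0.00021 - 0.00001j  product -0.00000 + 0.00000j
  m=-4: Y*=-0.00004 - 0.00050j  Y=-0.00192 - 0.00146j  product -0.00000 + 0.00000j
  m=-3: Y*=-0.00621 - 0.00219j  Y=-0.00620 - 0.02012j  product -0.00001 + 0.00014j
  m=-2: Y*=-0.04180 + 0.04490j  Y=0.04147 - 0.12333j  product 0.00380 + 0.00702j
  m=-1: Y*=0.14628 + 0.33601j  Y=0.41357 - 0.29726j  product 0.16038 + 0.09548j
  m=+0: Y*=1.03760 + 0.00000j  Y=0.89401 + 0.00000j  product 0.92762 + 0.00000j
  m=+1: Y*=-0.14628 + 0.33601j  Y=-0.41357 - 0.29726j  product 0.16038 - 0.09548j
  m=+2: Y*=-0.04180 - 0.04490j  Y=0.04147 + 0.12333j  product 0.00380 - 0.00702j
  m=+3: Y*=0.00621 - 0.00219j  Y=0.00620 - 0.02012j  product -0.00001 - 0.00014j
  m=+4: Y*=-0.00004 + 0.00050j  Y=-0.00192 + 0.00146j  product -0.00000 - 0.00000j
  m=+5: Y*=-0.00003 - 0.00001j  Y=0.00021 - 0.00001j  product -0.00000 - 0.00000j
  m=+6: Y*=0.00000 - 0.00000j  Y=-0.00001 - 0.00001j  product -0.00000 + 0.00000j
  m=+7: Y*=0.00000 + 0.00000j  Y=0.00000 + 0.00000j  product -0.00000 + 0.00000j
  m=+8: Y*=-0.00000 - 0.00000j  Y=0.00000 - 0.00000j  product -0.00000 + 0.00000j
Total Σ_m = 1.25597 - 0.00000j. Multiply by 0.739198: 0.92841 - 0.00000j. P_8(cos γ) = 0.928411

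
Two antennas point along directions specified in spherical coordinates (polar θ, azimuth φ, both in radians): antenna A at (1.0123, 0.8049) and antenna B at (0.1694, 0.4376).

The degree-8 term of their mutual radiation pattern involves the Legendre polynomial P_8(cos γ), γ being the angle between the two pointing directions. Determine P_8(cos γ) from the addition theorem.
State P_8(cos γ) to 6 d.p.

Term-by-term m-sum for l=8 (normalisation 4π/17 = 0.739198):
  m=-8: Y*=(0.136221, 0.021427)  Y=(-0.000000, 0.000000)  product (-0.000000, 0.000000)
  m=-7: Y*=(0.274612, -0.208278)  Y=(-0.000008, -0.000001)  product (-0.000002, 0.000001)
  m=-6: Y*=(0.052508, -0.446698)  Y=(-0.000102, -0.000058)  product (-0.000031, 0.000043)
  m=-5: Y*=(-0.145458, -0.177000)  Y=(-0.000731, -0.001030)  product (-0.000076, 0.000279)
  m=-4: Y*=(0.205073, 0.016030)  Y=(-0.001811, -0.009975)  product (-0.000212, -0.002075)
  m=-3: Y*=(0.258568, -0.229954)  Y=(0.015319, -0.058055)  product (-0.009389, -0.018534)
  m=-2: Y*=(-0.001421, 0.036411)  Y=(0.159952, -0.191607)  product (0.006749, 0.006096)
  m=-1: Y*=(0.240453, 0.250019)  Y=(0.579125, -0.270945)  product (0.206994, 0.079643)
  m=+0: Y*=(0.015160, -0.000000)  Y=(0.634988, 0.000000)  product (0.009626, 0.000000)
  m=+1: Y*=(-0.240453, 0.250019)  Y=(-0.579125, -0.270945)  product (0.206994, -0.079643)
  m=+2: Y*=(-0.001421, -0.036411)  Y=(0.159952, 0.191607)  product (0.006749, -0.006096)
  m=+3: Y*=(-0.258568, -0.229954)  Y=(-0.015319, -0.058055)  product (-0.009389, 0.018534)
  m=+4: Y*=(0.205073, -0.016030)  Y=(-0.001811, 0.009975)  product (-0.000212, 0.002075)
  m=+5: Y*=(0.145458, -0.177000)  Y=(0.000731, -0.001030)  product (-0.000076, -0.000279)
  m=+6: Y*=(0.052508, 0.446698)  Y=(-0.000102, 0.000058)  product (-0.000031, -0.000043)
  m=+7: Y*=(-0.274612, -0.208278)  Y=(0.000008, -0.000001)  product (-0.000002, -0.000001)
  m=+8: Y*=(0.136221, -0.021427)  Y=(-0.000000, -0.000000)  product (-0.000000, -0.000000)
Σ over m = (0.417693, 0.000000); ×(4π/17) → (0.308758, 0.000000). Real part: 0.308758

0.308758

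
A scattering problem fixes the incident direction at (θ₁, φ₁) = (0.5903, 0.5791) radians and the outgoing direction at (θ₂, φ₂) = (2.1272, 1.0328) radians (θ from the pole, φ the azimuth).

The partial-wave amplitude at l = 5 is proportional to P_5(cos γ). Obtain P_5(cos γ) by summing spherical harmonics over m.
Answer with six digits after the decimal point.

-0.026091

Term-by-term m-sum for l=5 (normalisation 4π/11 = 1.142397):
  term(m=-5) = -0.003265-0.003894i   from Y*(Ω₁)=-0.024050+0.006041i, Y(Ω₂)=+0.089431+0.184378i
  term(m=-4) = +0.011396+0.045774i   from Y*(Ω₁)=-0.079401+0.085986i, Y(Ω₂)=+0.221275-0.336863i
  term(m=-3) = +0.020706-0.097290i   from Y*(Ω₁)=-0.051529+0.306611i, Y(Ω₂)=-0.319628-0.013814i
  term(m=-2) = +0.030293-0.038760i   from Y*(Ω₁)=+0.187257+0.427799i, Y(Ω₂)=-0.050023-0.092708i
  term(m=-1) = -0.074281+0.036221i   from Y*(Ω₁)=+0.200066+0.130820i, Y(Ω₂)=-0.177153+0.296884i
  term(m=+0) = +0.007462+0.000000i   from Y*(Ω₁)=-0.320875-0.000000i, Y(Ω₂)=-0.023256+0.000000i
  term(m=+1) = -0.074281-0.036221i   from Y*(Ω₁)=-0.200066+0.130820i, Y(Ω₂)=+0.177153+0.296884i
  term(m=+2) = +0.030293+0.038760i   from Y*(Ω₁)=+0.187257-0.427799i, Y(Ω₂)=-0.050023+0.092708i
  term(m=+3) = +0.020706+0.097290i   from Y*(Ω₁)=+0.051529+0.306611i, Y(Ω₂)=+0.319628-0.013814i
  term(m=+4) = +0.011396-0.045774i   from Y*(Ω₁)=-0.079401-0.085986i, Y(Ω₂)=+0.221275+0.336863i
  term(m=+5) = -0.003265+0.003894i   from Y*(Ω₁)=+0.024050+0.006041i, Y(Ω₂)=-0.089431+0.184378i
Total Σ_m = -0.022838-0.000000i. Multiply by 1.142397: -0.026091-0.000000i. P_5(cos γ) = -0.026091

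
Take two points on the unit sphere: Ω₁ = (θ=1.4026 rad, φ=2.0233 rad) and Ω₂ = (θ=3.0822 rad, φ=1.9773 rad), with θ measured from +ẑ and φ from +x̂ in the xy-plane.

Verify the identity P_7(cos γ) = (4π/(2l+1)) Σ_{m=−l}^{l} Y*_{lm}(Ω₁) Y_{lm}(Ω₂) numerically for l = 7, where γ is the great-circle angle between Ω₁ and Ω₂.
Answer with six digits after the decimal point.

Summing Y*_{l m}(θ₁,φ₁)·Y_{l m}(θ₂,φ₂) over m ∈ [−7, 7]; prefactor 4π/(2·7+1) = 0.837758:
  term(m=-7) = (0.000000, 0.000000)   from Y*(Ω₁)=(-0.011738, 0.452535), Y(Ω₂)=(0.000000, -0.000000)
  term(m=-6) = (-0.000000, -0.000000)   from Y*(Ω₁)=(0.261836, -0.118998), Y(Ω₂)=(-0.000000, -0.000000)
  term(m=-5) = (-0.000001, -0.000000)   from Y*(Ω₁)=(0.167316, 0.138577), Y(Ω₂)=(-0.000003, 0.000001)
  term(m=-4) = (0.000027, 0.000005)   from Y*(Ω₁)=(0.072482, -0.297191), Y(Ω₂)=(0.000005, 0.000090)
  term(m=-3) = (0.000243, 0.000034)   from Y*(Ω₁)=(0.130833, -0.028336), Y(Ω₂)=(0.001721, 0.000631)
  term(m=-2) = (-0.007951, -0.000734)   from Y*(Ω₁)=(-0.189164, -0.240844), Y(Ω₂)=(0.017921, -0.018939)
  term(m=-1) = (-0.023787, -0.001095)   from Y*(Ω₁)=(0.043943, -0.090391), Y(Ω₂)=(-0.093677, -0.217611)
  term(m=+0) = (0.317274, 0.000000)   from Y*(Ω₁)=(-0.305292, -0.000000), Y(Ω₂)=(-1.039248, 0.000000)
  term(m=+1) = (-0.023787, 0.001095)   from Y*(Ω₁)=(-0.043943, -0.090391), Y(Ω₂)=(0.093677, -0.217611)
  term(m=+2) = (-0.007951, 0.000734)   from Y*(Ω₁)=(-0.189164, 0.240844), Y(Ω₂)=(0.017921, 0.018939)
  term(m=+3) = (0.000243, -0.000034)   from Y*(Ω₁)=(-0.130833, -0.028336), Y(Ω₂)=(-0.001721, 0.000631)
  term(m=+4) = (0.000027, -0.000005)   from Y*(Ω₁)=(0.072482, 0.297191), Y(Ω₂)=(0.000005, -0.000090)
  term(m=+5) = (-0.000001, 0.000000)   from Y*(Ω₁)=(-0.167316, 0.138577), Y(Ω₂)=(0.000003, 0.000001)
  term(m=+6) = (-0.000000, 0.000000)   from Y*(Ω₁)=(0.261836, 0.118998), Y(Ω₂)=(-0.000000, 0.000000)
  term(m=+7) = (0.000000, -0.000000)   from Y*(Ω₁)=(0.011738, 0.452535), Y(Ω₂)=(-0.000000, -0.000000)
Total Σ_m = (0.254338, -0.000000). Multiply by 0.837758: (0.213073, -0.000000). P_7(cos γ) = 0.213073

0.213073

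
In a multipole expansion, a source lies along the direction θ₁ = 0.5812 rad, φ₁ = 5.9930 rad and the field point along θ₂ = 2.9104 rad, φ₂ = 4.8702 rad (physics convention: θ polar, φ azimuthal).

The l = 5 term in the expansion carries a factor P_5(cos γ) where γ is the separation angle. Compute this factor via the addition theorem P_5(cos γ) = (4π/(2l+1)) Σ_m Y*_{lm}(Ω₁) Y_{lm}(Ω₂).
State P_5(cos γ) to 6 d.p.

Expand P_5 via completeness: Σ_{m} conj(Y_{5,m}) at Ω₁ times Y_{5,m} at Ω₂ —
  m=-5: 0.00277 - 0.02299j × 0.00021 + 0.00021j = 0.00001 - 0.00000j  (running Σ = 0.00001 - 0.00000j)
  m=-4: 0.04443 - 0.10222j × -0.00318 + 0.00232j = 0.00010 + 0.00043j  (running Σ = 0.00010 + 0.00042j)
  m=-3: 0.19506 - 0.23147j × -0.01428 - 0.02788j = -0.00924 - 0.00213j  (running Σ = -0.00914 - 0.00171j)
  m=-2: 0.39124 - 0.25653j × 0.15171 - 0.04954j = 0.04664 - 0.05830j  (running Σ = 0.03751 - 0.06001j)
  m=-1: 0.24735 - 0.07386j × 0.07598 + 0.47746j = 0.05406 + 0.11249j  (running Σ = 0.09157 + 0.05248j)
  m=0: -0.30848 + 0.00000j × -0.59577 + 0.00000j = 0.18378 + 0.00000j  (running Σ = 0.27535 + 0.05248j)
  m=1: -0.24735 - 0.07386j × -0.07598 + 0.47746j = 0.05406 - 0.11249j  (running Σ = 0.32941 - 0.06001j)
  m=2: 0.39124 + 0.25653j × 0.15171 + 0.04954j = 0.04664 + 0.05830j  (running Σ = 0.37605 - 0.00171j)
  m=3: -0.19506 - 0.23147j × 0.01428 - 0.02788j = -0.00924 + 0.00213j  (running Σ = 0.36681 + 0.00042j)
  m=4: 0.04443 + 0.10222j × -0.00318 - 0.00232j = 0.00010 - 0.00043j  (running Σ = 0.36691 - 0.00000j)
  m=5: -0.00277 - 0.02299j × -0.00021 + 0.00021j = 0.00001 + 0.00000j  (running Σ = 0.36691 + 0.00000j)
Total Σ_m = 0.36691 + 0.00000j. Multiply by 1.142397: 0.41916 + 0.00000j. P_5(cos γ) = 0.419162

0.419162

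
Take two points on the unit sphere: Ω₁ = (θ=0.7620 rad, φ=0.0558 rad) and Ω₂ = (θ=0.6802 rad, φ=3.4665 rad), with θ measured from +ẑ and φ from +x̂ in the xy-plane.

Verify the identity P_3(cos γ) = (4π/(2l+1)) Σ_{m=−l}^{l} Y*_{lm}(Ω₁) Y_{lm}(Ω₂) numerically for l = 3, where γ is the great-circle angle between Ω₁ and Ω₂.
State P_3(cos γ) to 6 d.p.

Term-by-term m-sum for l=3 (normalisation 4π/7 = 1.795196):
  m=-3: +0.135363+0.022874i × -0.058275+0.085903i = -0.009853+0.010295i  (running Σ = -0.009853+0.010295i)
  m=-2: +0.350196+0.039245i × +0.250245-0.190164i = +0.095098-0.056774i  (running Σ = +0.085244-0.046479i)
  m=-1: +0.360202+0.020120i × -0.389519+0.131207i = -0.142945+0.039424i  (running Σ = -0.057701-0.007055i)
  m=0: -0.103415-0.000000i × +0.006417+0.000000i = -0.000664-0.000000i  (running Σ = -0.058365-0.007055i)
  m=1: -0.360202+0.020120i × +0.389519+0.131207i = -0.142945-0.039424i  (running Σ = -0.201310-0.046479i)
  m=2: +0.350196-0.039245i × +0.250245+0.190164i = +0.095098+0.056774i  (running Σ = -0.106212+0.010295i)
  m=3: -0.135363+0.022874i × +0.058275+0.085903i = -0.009853-0.010295i  (running Σ = -0.116065+0.000000i)
Σ over m = -0.116065+0.000000i; ×(4π/7) → -0.208360+0.000000i. Real part: -0.208360

-0.208360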